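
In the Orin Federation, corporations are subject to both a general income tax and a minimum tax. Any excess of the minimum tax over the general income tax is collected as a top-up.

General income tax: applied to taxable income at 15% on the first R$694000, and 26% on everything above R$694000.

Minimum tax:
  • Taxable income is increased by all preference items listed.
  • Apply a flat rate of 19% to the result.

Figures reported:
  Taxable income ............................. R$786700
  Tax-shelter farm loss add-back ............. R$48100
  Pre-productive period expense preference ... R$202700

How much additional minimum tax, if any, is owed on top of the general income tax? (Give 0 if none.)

R$68923

General income tax:
  R$694000 × 15% = R$104100
  R$92700 × 26% = R$24102
  → R$128202

Minimum tax:
  Adjusted income: R$786700 + R$48100 + R$202700 = R$1037500
  R$1037500 × 19% = R$197125

Excess of minimum tax over general income tax: R$197125 − R$128202 = R$68923.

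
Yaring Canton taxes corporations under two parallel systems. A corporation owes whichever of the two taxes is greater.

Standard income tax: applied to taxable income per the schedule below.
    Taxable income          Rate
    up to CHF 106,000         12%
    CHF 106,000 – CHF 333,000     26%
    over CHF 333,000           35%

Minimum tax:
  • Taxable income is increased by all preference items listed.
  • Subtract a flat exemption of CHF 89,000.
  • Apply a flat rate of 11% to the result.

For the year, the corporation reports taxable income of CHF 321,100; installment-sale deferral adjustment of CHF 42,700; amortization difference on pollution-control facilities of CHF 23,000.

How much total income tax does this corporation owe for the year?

CHF 68,646

Standard income tax:
  CHF 106,000 × 12% = CHF 12,720
  CHF 215,100 × 26% = CHF 55,926
  → CHF 68,646

Minimum tax:
  Adjusted income: CHF 321,100 + CHF 42,700 + CHF 23,000 = CHF 386,800
  Less exemption CHF 89,000 → base CHF 297,800
  CHF 297,800 × 11% = CHF 32,758

CHF 68,646 > CHF 32,758, so the standard income tax governs.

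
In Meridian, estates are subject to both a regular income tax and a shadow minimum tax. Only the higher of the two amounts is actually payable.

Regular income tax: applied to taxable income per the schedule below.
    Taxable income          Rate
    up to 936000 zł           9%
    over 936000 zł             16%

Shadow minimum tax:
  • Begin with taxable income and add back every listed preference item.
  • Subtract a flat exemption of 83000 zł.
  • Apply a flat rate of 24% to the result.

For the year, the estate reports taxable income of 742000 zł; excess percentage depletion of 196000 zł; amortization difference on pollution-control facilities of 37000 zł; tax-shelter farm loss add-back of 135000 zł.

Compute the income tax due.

246480 zł

Regular income tax:
  742000 zł × 9% = 66780 zł

Shadow minimum tax:
  Adjusted income: 742000 zł + 196000 zł + 37000 zł + 135000 zł = 1110000 zł
  Less exemption 83000 zł → base 1027000 zł
  1027000 zł × 24% = 246480 zł

246480 zł > 66780 zł, so the shadow minimum tax is the binding amount.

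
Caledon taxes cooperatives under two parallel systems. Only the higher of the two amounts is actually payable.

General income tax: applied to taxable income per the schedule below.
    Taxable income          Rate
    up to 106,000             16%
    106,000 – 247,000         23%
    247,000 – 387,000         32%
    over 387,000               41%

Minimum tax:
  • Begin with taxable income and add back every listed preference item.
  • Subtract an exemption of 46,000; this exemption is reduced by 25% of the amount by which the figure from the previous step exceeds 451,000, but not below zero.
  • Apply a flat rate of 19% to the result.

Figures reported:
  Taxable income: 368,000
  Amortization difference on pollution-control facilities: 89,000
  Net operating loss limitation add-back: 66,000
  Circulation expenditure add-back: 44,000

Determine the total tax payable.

104,500

General income tax:
  106,000 × 16% = 16,960
  141,000 × 23% = 32,430
  121,000 × 32% = 38,720
  → 88,110

Minimum tax:
  Adjusted income: 368,000 + 89,000 + 66,000 + 44,000 = 567,000
  Exemption: 46,000 − 25% × (567,000 − 451,000) = 46,000 − 29,000 = 17,000
  Base: 567,000 − 17,000 = 550,000
  550,000 × 19% = 104,500

104,500 > 88,110, so the minimum tax is the binding amount.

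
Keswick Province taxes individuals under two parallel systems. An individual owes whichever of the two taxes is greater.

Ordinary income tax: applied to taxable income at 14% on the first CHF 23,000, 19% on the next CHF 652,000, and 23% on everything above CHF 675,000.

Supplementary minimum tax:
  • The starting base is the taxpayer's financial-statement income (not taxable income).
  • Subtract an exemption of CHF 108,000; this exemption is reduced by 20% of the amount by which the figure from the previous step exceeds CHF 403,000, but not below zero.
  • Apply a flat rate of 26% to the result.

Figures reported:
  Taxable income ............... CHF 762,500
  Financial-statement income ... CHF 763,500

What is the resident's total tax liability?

Ordinary income tax:
  CHF 23,000 × 14% = CHF 3,220
  CHF 652,000 × 19% = CHF 123,880
  CHF 87,500 × 23% = CHF 20,125
  → CHF 147,225

Supplementary minimum tax:
  Base (financial-statement income): CHF 763,500
  Exemption: CHF 108,000 − 20% × (CHF 763,500 − CHF 403,000) = CHF 108,000 − CHF 72,100 = CHF 35,900
  Base: CHF 763,500 − CHF 35,900 = CHF 727,600
  CHF 727,600 × 26% = CHF 189,176

CHF 189,176 > CHF 147,225, so the supplementary minimum tax is the binding amount.

CHF 189,176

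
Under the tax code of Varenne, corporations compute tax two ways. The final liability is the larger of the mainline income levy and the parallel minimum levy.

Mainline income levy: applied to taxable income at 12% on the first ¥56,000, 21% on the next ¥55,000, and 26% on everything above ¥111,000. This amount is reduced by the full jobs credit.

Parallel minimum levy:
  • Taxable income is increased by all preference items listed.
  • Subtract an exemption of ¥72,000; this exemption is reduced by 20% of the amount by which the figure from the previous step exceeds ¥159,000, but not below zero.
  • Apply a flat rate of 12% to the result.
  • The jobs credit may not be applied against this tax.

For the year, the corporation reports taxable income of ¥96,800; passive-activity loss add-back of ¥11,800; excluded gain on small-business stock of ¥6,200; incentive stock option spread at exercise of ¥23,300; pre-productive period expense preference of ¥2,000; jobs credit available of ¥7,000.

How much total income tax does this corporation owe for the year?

¥8,288

Mainline income levy:
  ¥56,000 × 12% = ¥6,720
  ¥40,800 × 21% = ¥8,568
  → ¥15,288
  Less jobs credit ¥7,000 → ¥8,288

Parallel minimum levy:
  Adjusted income: ¥96,800 + ¥11,800 + ¥6,200 + ¥23,300 + ¥2,000 = ¥140,100
  Exemption: ¥140,100 ≤ ¥159,000, so full ¥72,000 applies
  Base: ¥140,100 − ¥72,000 = ¥68,100
  ¥68,100 × 12% = ¥8,172

¥8,288 > ¥8,172, so the mainline income levy governs.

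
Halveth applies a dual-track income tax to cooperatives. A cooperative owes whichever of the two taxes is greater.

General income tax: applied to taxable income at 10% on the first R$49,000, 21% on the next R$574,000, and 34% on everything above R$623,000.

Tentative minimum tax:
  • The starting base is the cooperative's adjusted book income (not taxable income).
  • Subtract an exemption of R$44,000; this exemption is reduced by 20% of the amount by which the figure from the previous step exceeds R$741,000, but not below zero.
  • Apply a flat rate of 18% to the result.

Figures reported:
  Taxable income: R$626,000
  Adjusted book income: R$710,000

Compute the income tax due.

General income tax:
  R$49,000 × 10% = R$4,900
  R$574,000 × 21% = R$120,540
  R$3,000 × 34% = R$1,020
  → R$126,460

Tentative minimum tax:
  Base (adjusted book income): R$710,000
  Exemption: R$710,000 ≤ R$741,000, so full R$44,000 applies
  Base: R$710,000 − R$44,000 = R$666,000
  R$666,000 × 18% = R$119,880

R$126,460 > R$119,880, so the general income tax governs.

R$126,460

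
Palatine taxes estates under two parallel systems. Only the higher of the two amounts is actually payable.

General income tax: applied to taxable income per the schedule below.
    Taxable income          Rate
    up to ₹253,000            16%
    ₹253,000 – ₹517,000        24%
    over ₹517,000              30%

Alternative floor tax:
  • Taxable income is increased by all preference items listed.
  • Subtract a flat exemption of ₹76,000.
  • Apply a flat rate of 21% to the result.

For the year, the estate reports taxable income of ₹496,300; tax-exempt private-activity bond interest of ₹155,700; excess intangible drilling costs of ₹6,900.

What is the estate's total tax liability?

General income tax:
  ₹253,000 × 16% = ₹40,480
  ₹243,300 × 24% = ₹58,392
  → ₹98,872

Alternative floor tax:
  Adjusted income: ₹496,300 + ₹155,700 + ₹6,900 = ₹658,900
  Less exemption ₹76,000 → base ₹582,900
  ₹582,900 × 21% = ₹122,409

₹122,409 > ₹98,872, so the alternative floor tax is the binding amount.

₹122,409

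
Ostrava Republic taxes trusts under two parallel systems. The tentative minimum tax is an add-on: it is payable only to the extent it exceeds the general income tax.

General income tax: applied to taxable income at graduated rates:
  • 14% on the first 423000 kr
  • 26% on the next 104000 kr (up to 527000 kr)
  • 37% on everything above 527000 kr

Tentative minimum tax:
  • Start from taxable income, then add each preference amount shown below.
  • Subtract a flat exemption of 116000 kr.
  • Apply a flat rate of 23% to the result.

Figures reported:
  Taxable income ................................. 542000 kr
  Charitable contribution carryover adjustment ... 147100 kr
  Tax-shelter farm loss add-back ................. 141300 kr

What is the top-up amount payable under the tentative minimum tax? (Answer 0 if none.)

72502 kr

Tentative minimum tax:
  Adjusted income: 542000 kr + 147100 kr + 141300 kr = 830400 kr
  Less exemption 116000 kr → base 714400 kr
  714400 kr × 23% = 164312 kr

General income tax:
  423000 kr × 14% = 59220 kr
  104000 kr × 26% = 27040 kr
  15000 kr × 37% = 5550 kr
  → 91810 kr

Excess of tentative minimum tax over general income tax: 164312 kr − 91810 kr = 72502 kr.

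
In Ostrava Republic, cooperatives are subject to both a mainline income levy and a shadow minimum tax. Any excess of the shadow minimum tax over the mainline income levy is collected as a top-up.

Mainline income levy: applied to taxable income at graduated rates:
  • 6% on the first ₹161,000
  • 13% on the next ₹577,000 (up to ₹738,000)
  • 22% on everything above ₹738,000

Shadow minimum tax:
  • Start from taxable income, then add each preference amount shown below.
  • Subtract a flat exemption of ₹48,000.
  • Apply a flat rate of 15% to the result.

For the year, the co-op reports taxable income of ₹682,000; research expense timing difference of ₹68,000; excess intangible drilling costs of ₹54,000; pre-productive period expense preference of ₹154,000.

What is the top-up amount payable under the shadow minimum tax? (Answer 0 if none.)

Mainline income levy:
  ₹161,000 × 6% = ₹9,660
  ₹521,000 × 13% = ₹67,730
  → ₹77,390

Shadow minimum tax:
  Adjusted income: ₹682,000 + ₹68,000 + ₹54,000 + ₹154,000 = ₹958,000
  Less exemption ₹48,000 → base ₹910,000
  ₹910,000 × 15% = ₹136,500

Excess of shadow minimum tax over mainline income levy: ₹136,500 − ₹77,390 = ₹59,110.

₹59,110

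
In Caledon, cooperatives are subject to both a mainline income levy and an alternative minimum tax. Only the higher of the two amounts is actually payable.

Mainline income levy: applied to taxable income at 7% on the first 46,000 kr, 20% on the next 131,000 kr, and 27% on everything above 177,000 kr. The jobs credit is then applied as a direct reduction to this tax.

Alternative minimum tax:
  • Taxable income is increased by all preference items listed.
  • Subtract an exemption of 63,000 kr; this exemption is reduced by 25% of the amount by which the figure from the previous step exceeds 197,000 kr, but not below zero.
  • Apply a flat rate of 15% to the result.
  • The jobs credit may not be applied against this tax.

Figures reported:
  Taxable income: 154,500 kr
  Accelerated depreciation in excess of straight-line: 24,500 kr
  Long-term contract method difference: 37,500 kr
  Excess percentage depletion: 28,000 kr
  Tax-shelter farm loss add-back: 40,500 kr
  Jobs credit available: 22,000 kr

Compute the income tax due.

Mainline income levy:
  46,000 kr × 7% = 3,220 kr
  108,500 kr × 20% = 21,700 kr
  → 24,920 kr
  Less jobs credit 22,000 kr → 2,920 kr

Alternative minimum tax:
  Adjusted income: 154,500 kr + 24,500 kr + 37,500 kr + 28,000 kr + 40,500 kr = 285,000 kr
  Exemption: 63,000 kr − 25% × (285,000 kr − 197,000 kr) = 63,000 kr − 22,000 kr = 41,000 kr
  Base: 285,000 kr − 41,000 kr = 244,000 kr
  244,000 kr × 15% = 36,600 kr

36,600 kr > 2,920 kr, so the alternative minimum tax is the binding amount.

36,600 kr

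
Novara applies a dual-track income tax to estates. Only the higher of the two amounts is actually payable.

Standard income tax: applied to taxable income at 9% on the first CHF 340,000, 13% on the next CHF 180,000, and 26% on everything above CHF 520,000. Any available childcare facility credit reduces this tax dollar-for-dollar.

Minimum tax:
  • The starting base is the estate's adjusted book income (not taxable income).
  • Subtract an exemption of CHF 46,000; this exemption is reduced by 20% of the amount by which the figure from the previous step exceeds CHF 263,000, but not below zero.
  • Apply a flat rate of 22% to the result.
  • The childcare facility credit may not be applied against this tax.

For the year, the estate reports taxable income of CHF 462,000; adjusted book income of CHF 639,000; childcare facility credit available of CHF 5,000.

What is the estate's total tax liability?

Minimum tax:
  Base (adjusted book income): CHF 639,000
  Exemption: 20% × (CHF 639,000 − CHF 263,000) = CHF 75,200 ≥ CHF 46,000, so the exemption is fully phased out
  Base: CHF 639,000 − CHF 0 = CHF 639,000
  CHF 639,000 × 22% = CHF 140,580

Standard income tax:
  CHF 340,000 × 9% = CHF 30,600
  CHF 122,000 × 13% = CHF 15,860
  → CHF 46,460
  Less childcare facility credit CHF 5,000 → CHF 41,460

CHF 140,580 > CHF 41,460, so the minimum tax is the binding amount.

CHF 140,580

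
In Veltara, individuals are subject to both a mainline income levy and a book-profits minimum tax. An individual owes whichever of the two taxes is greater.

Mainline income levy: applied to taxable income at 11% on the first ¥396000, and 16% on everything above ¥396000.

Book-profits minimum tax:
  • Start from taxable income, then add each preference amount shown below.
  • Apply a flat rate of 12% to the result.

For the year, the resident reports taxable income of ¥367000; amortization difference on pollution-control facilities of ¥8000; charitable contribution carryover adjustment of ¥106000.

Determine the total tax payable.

Book-profits minimum tax:
  Adjusted income: ¥367000 + ¥8000 + ¥106000 = ¥481000
  ¥481000 × 12% = ¥57720

Mainline income levy:
  ¥367000 × 11% = ¥40370

¥57720 > ¥40370, so the book-profits minimum tax is the binding amount.

¥57720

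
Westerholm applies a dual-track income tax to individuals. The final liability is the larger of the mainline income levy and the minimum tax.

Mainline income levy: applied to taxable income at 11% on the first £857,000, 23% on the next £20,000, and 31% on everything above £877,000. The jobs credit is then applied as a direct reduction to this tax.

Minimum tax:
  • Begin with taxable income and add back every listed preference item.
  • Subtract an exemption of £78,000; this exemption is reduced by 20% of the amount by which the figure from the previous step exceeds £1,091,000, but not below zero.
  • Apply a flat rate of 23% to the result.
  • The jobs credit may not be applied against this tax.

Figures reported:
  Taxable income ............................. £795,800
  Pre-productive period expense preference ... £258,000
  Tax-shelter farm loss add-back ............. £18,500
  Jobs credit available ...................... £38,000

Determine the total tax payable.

£228,689

Mainline income levy:
  £795,800 × 11% = £87,538
  Less jobs credit £38,000 → £49,538

Minimum tax:
  Adjusted income: £795,800 + £258,000 + £18,500 = £1,072,300
  Exemption: £1,072,300 ≤ £1,091,000, so full £78,000 applies
  Base: £1,072,300 − £78,000 = £994,300
  £994,300 × 23% = £228,689

£228,689 > £49,538, so the minimum tax is the binding amount.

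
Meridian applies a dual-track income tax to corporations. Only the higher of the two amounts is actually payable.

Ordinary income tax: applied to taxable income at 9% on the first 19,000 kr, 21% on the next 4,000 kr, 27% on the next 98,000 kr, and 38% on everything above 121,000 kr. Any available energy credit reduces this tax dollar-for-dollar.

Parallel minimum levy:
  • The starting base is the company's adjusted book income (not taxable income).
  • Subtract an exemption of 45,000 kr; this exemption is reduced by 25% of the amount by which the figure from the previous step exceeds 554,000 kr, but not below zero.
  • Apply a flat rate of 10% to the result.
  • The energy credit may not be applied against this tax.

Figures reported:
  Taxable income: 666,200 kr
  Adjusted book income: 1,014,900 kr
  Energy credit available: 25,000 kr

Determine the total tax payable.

211,186 kr

Parallel minimum levy:
  Base (adjusted book income): 1,014,900 kr
  Exemption: 25% × (1,014,900 kr − 554,000 kr) = 115,225 kr ≥ 45,000 kr, so the exemption is fully phased out
  Base: 1,014,900 kr − 0 kr = 1,014,900 kr
  1,014,900 kr × 10% = 101,490 kr

Ordinary income tax:
  19,000 kr × 9% = 1,710 kr
  4,000 kr × 21% = 840 kr
  98,000 kr × 27% = 26,460 kr
  545,200 kr × 38% = 207,176 kr
  → 236,186 kr
  Less energy credit 25,000 kr → 211,186 kr

211,186 kr > 101,490 kr, so the ordinary income tax governs.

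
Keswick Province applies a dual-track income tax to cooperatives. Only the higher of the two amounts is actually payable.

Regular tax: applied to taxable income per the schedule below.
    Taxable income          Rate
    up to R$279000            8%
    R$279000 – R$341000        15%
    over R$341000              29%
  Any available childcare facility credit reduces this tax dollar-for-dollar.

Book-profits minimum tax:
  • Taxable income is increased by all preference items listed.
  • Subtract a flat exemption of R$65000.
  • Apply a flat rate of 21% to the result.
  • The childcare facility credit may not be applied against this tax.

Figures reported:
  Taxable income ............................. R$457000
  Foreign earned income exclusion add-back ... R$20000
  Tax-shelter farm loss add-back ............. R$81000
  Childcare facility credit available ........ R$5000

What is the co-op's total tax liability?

Book-profits minimum tax:
  Adjusted income: R$457000 + R$20000 + R$81000 = R$558000
  Less exemption R$65000 → base R$493000
  R$493000 × 21% = R$103530

Regular tax:
  R$279000 × 8% = R$22320
  R$62000 × 15% = R$9300
  R$116000 × 29% = R$33640
  → R$65260
  Less childcare facility credit R$5000 → R$60260

R$103530 > R$60260, so the book-profits minimum tax is the binding amount.

R$103530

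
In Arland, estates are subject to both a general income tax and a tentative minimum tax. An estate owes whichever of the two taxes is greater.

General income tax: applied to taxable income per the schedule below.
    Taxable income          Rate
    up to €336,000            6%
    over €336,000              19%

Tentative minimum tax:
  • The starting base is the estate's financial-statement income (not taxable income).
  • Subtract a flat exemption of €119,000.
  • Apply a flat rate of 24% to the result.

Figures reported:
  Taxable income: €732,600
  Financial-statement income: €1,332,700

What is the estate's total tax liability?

€291,288

Tentative minimum tax:
  Base (financial-statement income): €1,332,700
  Less exemption €119,000 → base €1,213,700
  €1,213,700 × 24% = €291,288

General income tax:
  €336,000 × 6% = €20,160
  €396,600 × 19% = €75,354
  → €95,514

€291,288 > €95,514, so the tentative minimum tax is the binding amount.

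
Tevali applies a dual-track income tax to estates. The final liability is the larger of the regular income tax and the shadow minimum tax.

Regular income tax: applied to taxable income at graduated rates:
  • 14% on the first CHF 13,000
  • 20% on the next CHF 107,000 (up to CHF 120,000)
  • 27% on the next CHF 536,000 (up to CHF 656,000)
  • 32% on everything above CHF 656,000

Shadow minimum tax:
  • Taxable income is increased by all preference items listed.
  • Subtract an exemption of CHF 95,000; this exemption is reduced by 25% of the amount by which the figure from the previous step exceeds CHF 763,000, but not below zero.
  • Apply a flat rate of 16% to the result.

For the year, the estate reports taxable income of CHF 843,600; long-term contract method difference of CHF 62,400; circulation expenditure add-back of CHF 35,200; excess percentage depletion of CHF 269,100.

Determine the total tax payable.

CHF 227,972

Shadow minimum tax:
  Adjusted income: CHF 843,600 + CHF 62,400 + CHF 35,200 + CHF 269,100 = CHF 1,210,300
  Exemption: 25% × (CHF 1,210,300 − CHF 763,000) = CHF 111,825 ≥ CHF 95,000, so the exemption is fully phased out
  Base: CHF 1,210,300 − CHF 0 = CHF 1,210,300
  CHF 1,210,300 × 16% = CHF 193,648

Regular income tax:
  CHF 13,000 × 14% = CHF 1,820
  CHF 107,000 × 20% = CHF 21,400
  CHF 536,000 × 27% = CHF 144,720
  CHF 187,600 × 32% = CHF 60,032
  → CHF 227,972

CHF 227,972 > CHF 193,648, so the regular income tax governs.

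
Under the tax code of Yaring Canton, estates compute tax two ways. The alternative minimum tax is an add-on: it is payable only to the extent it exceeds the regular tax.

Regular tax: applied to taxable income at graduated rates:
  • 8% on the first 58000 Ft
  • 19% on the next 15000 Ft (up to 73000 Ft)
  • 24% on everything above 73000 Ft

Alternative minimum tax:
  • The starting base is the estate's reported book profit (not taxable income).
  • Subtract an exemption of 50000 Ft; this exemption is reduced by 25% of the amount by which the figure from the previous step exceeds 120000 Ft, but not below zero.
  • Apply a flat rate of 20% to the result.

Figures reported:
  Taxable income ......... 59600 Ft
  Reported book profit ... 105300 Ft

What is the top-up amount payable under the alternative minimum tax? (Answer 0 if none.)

6116 Ft

Alternative minimum tax:
  Base (reported book profit): 105300 Ft
  Exemption: 105300 Ft ≤ 120000 Ft, so full 50000 Ft applies
  Base: 105300 Ft − 50000 Ft = 55300 Ft
  55300 Ft × 20% = 11060 Ft

Regular tax:
  58000 Ft × 8% = 4640 Ft
  1600 Ft × 19% = 304 Ft
  → 4944 Ft

Excess of alternative minimum tax over regular tax: 11060 Ft − 4944 Ft = 6116 Ft.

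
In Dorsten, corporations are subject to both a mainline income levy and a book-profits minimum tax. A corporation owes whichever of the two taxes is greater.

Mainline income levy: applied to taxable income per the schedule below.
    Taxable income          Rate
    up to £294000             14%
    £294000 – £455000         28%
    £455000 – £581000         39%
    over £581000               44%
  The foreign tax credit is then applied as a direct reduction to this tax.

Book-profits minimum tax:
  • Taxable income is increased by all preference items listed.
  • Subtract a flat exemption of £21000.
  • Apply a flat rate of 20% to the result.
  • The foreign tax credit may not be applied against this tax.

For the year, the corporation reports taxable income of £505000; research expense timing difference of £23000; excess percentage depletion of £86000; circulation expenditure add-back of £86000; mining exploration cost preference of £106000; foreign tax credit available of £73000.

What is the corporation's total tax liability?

£157000

Book-profits minimum tax:
  Adjusted income: £505000 + £23000 + £86000 + £86000 + £106000 = £806000
  Less exemption £21000 → base £785000
  £785000 × 20% = £157000

Mainline income levy:
  £294000 × 14% = £41160
  £161000 × 28% = £45080
  £50000 × 39% = £19500
  → £105740
  Less foreign tax credit £73000 → £32740

£157000 > £32740, so the book-profits minimum tax is the binding amount.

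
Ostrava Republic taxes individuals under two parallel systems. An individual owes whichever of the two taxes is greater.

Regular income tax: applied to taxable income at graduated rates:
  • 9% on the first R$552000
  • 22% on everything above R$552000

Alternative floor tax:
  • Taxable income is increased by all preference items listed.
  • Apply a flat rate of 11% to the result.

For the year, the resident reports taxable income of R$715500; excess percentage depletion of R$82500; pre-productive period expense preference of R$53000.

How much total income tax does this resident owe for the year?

R$93610

Alternative floor tax:
  Adjusted income: R$715500 + R$82500 + R$53000 = R$851000
  R$851000 × 11% = R$93610

Regular income tax:
  R$552000 × 9% = R$49680
  R$163500 × 22% = R$35970
  → R$85650

R$93610 > R$85650, so the alternative floor tax is the binding amount.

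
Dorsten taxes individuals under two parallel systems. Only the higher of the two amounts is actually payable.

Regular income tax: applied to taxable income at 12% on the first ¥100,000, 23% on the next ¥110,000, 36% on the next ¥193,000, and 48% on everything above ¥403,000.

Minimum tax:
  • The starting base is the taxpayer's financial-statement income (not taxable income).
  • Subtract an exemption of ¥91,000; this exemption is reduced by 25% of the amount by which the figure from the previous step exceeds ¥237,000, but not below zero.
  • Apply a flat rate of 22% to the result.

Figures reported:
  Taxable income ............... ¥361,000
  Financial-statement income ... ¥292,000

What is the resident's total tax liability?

¥91,660

Minimum tax:
  Base (financial-statement income): ¥292,000
  Exemption: ¥91,000 − 25% × (¥292,000 − ¥237,000) = ¥91,000 − ¥13,750 = ¥77,250
  Base: ¥292,000 − ¥77,250 = ¥214,750
  ¥214,750 × 22% = ¥47,245

Regular income tax:
  ¥100,000 × 12% = ¥12,000
  ¥110,000 × 23% = ¥25,300
  ¥151,000 × 36% = ¥54,360
  → ¥91,660

¥91,660 > ¥47,245, so the regular income tax governs.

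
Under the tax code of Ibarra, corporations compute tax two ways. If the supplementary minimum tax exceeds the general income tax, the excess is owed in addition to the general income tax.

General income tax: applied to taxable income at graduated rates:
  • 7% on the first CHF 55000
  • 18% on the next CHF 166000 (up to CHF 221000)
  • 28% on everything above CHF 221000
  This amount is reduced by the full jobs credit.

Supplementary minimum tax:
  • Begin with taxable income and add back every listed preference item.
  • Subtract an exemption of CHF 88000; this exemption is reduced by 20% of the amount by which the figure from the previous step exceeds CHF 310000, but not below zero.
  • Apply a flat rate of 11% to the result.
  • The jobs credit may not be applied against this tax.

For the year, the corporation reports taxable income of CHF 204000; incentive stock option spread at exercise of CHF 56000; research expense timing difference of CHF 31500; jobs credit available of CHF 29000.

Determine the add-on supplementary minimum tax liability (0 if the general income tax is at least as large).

CHF 20715

Supplementary minimum tax:
  Adjusted income: CHF 204000 + CHF 56000 + CHF 31500 = CHF 291500
  Exemption: CHF 291500 ≤ CHF 310000, so full CHF 88000 applies
  Base: CHF 291500 − CHF 88000 = CHF 203500
  CHF 203500 × 11% = CHF 22385

General income tax:
  CHF 55000 × 7% = CHF 3850
  CHF 149000 × 18% = CHF 26820
  → CHF 30670
  Less jobs credit CHF 29000 → CHF 1670

Excess of supplementary minimum tax over general income tax: CHF 22385 − CHF 1670 = CHF 20715.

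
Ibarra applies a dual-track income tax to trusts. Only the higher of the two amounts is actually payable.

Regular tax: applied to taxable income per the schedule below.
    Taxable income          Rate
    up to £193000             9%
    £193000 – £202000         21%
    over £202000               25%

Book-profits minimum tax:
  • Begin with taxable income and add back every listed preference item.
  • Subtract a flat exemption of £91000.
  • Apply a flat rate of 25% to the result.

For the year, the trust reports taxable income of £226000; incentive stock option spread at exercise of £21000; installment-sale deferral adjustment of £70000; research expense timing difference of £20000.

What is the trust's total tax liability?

Regular tax:
  £193000 × 9% = £17370
  £9000 × 21% = £1890
  £24000 × 25% = £6000
  → £25260

Book-profits minimum tax:
  Adjusted income: £226000 + £21000 + £70000 + £20000 = £337000
  Less exemption £91000 → base £246000
  £246000 × 25% = £61500

£61500 > £25260, so the book-profits minimum tax is the binding amount.

£61500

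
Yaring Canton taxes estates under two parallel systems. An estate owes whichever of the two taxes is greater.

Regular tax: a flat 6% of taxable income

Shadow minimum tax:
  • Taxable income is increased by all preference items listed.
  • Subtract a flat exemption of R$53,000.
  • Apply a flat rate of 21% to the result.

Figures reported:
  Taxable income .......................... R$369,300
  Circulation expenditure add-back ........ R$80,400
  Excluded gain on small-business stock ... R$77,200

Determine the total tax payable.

R$99,519

Regular tax:
  R$369,300 × 6% = R$22,158

Shadow minimum tax:
  Adjusted income: R$369,300 + R$80,400 + R$77,200 = R$526,900
  Less exemption R$53,000 → base R$473,900
  R$473,900 × 21% = R$99,519

R$99,519 > R$22,158, so the shadow minimum tax is the binding amount.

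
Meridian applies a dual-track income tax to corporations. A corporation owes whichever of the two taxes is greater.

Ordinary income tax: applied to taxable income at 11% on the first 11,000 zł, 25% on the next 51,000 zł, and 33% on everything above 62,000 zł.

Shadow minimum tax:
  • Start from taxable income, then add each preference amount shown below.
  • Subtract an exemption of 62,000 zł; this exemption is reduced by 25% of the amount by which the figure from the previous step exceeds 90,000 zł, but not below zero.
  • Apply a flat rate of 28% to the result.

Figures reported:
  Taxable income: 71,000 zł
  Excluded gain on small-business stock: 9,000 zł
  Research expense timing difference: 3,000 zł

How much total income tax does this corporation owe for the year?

Ordinary income tax:
  11,000 zł × 11% = 1,210 zł
  51,000 zł × 25% = 12,750 zł
  9,000 zł × 33% = 2,970 zł
  → 16,930 zł

Shadow minimum tax:
  Adjusted income: 71,000 zł + 9,000 zł + 3,000 zł = 83,000 zł
  Exemption: 83,000 zł ≤ 90,000 zł, so full 62,000 zł applies
  Base: 83,000 zł − 62,000 zł = 21,000 zł
  21,000 zł × 28% = 5,880 zł

16,930 zł > 5,880 zł, so the ordinary income tax governs.

16,930 zł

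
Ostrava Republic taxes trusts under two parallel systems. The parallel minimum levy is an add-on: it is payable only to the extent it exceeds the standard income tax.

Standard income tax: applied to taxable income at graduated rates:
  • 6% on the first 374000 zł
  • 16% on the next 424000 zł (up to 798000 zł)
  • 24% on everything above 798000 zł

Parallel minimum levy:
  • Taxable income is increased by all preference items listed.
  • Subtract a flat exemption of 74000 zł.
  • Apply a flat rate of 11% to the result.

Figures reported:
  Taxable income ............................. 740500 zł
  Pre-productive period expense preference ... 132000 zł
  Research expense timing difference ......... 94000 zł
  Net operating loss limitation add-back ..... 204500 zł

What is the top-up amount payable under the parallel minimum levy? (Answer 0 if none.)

39590 zł

Standard income tax:
  374000 zł × 6% = 22440 zł
  366500 zł × 16% = 58640 zł
  → 81080 zł

Parallel minimum levy:
  Adjusted income: 740500 zł + 132000 zł + 94000 zł + 204500 zł = 1171000 zł
  Less exemption 74000 zł → base 1097000 zł
  1097000 zł × 11% = 120670 zł

Excess of parallel minimum levy over standard income tax: 120670 zł − 81080 zł = 39590 zł.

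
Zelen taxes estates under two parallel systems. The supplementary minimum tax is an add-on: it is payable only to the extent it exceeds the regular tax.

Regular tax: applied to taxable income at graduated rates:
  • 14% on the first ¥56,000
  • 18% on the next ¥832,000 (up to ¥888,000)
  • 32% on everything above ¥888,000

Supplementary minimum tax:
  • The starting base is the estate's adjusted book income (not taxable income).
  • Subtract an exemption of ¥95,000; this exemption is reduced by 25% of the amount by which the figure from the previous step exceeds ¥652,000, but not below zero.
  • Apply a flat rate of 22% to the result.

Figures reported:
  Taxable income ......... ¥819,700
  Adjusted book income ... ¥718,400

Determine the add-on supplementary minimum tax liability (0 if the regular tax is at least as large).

Supplementary minimum tax:
  Base (adjusted book income): ¥718,400
  Exemption: ¥95,000 − 25% × (¥718,400 − ¥652,000) = ¥95,000 − ¥16,600 = ¥78,400
  Base: ¥718,400 − ¥78,400 = ¥640,000
  ¥640,000 × 22% = ¥140,800

Regular tax:
  ¥56,000 × 14% = ¥7,840
  ¥763,700 × 18% = ¥137,466
  → ¥145,306

¥140,800 ≤ ¥145,306, so no add-on is due.

¥0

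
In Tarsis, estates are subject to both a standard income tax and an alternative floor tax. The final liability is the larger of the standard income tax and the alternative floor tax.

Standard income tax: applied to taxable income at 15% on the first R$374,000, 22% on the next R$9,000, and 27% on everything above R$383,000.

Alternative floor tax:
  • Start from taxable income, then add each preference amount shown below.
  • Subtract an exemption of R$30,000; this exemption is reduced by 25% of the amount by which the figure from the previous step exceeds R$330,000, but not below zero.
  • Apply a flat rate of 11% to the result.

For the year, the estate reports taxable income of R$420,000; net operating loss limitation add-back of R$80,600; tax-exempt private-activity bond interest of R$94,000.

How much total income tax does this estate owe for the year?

R$68,070

Alternative floor tax:
  Adjusted income: R$420,000 + R$80,600 + R$94,000 = R$594,600
  Exemption: 25% × (R$594,600 − R$330,000) = R$66,150 ≥ R$30,000, so the exemption is fully phased out
  Base: R$594,600 − R$0 = R$594,600
  R$594,600 × 11% = R$65,406

Standard income tax:
  R$374,000 × 15% = R$56,100
  R$9,000 × 22% = R$1,980
  R$37,000 × 27% = R$9,990
  → R$68,070

R$68,070 > R$65,406, so the standard income tax governs.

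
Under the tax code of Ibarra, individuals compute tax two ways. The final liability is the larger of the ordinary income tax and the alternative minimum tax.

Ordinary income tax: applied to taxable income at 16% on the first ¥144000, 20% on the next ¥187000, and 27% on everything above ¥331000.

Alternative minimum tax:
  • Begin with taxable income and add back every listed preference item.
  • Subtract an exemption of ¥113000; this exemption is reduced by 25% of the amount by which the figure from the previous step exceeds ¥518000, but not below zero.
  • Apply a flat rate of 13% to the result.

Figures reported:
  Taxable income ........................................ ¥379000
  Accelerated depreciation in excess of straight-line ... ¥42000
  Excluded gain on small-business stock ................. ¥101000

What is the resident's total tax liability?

¥73400

Alternative minimum tax:
  Adjusted income: ¥379000 + ¥42000 + ¥101000 = ¥522000
  Exemption: ¥113000 − 25% × (¥522000 − ¥518000) = ¥113000 − ¥1000 = ¥112000
  Base: ¥522000 − ¥112000 = ¥410000
  ¥410000 × 13% = ¥53300

Ordinary income tax:
  ¥144000 × 16% = ¥23040
  ¥187000 × 20% = ¥37400
  ¥48000 × 27% = ¥12960
  → ¥73400

¥73400 > ¥53300, so the ordinary income tax governs.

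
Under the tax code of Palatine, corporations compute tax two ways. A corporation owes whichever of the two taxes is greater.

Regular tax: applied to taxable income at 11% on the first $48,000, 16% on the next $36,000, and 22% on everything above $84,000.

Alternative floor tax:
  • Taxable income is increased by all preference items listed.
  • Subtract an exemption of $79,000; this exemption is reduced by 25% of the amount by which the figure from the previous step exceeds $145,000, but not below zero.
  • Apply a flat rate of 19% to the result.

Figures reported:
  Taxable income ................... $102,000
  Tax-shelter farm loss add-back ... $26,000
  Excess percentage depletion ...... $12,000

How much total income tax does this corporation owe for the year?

$15,000

Regular tax:
  $48,000 × 11% = $5,280
  $36,000 × 16% = $5,760
  $18,000 × 22% = $3,960
  → $15,000

Alternative floor tax:
  Adjusted income: $102,000 + $26,000 + $12,000 = $140,000
  Exemption: $140,000 ≤ $145,000, so full $79,000 applies
  Base: $140,000 − $79,000 = $61,000
  $61,000 × 19% = $11,590

$15,000 > $11,590, so the regular tax governs.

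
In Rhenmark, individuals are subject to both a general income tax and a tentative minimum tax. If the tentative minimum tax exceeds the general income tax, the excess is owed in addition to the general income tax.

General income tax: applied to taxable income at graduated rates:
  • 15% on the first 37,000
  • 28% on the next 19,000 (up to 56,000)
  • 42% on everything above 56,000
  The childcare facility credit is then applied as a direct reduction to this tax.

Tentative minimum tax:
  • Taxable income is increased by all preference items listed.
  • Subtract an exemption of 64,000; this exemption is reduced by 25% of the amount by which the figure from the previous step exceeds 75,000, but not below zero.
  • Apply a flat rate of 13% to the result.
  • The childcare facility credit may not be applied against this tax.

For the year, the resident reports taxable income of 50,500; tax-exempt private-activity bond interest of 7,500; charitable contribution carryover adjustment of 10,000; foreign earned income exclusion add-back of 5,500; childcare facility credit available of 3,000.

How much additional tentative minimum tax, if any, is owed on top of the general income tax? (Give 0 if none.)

0

General income tax:
  37,000 × 15% = 5,550
  13,500 × 28% = 3,780
  → 9,330
  Less childcare facility credit 3,000 → 6,330

Tentative minimum tax:
  Adjusted income: 50,500 + 7,500 + 10,000 + 5,500 = 73,500
  Exemption: 73,500 ≤ 75,000, so full 64,000 applies
  Base: 73,500 − 64,000 = 9,500
  9,500 × 13% = 1,235

1,235 ≤ 6,330, so no add-on is due.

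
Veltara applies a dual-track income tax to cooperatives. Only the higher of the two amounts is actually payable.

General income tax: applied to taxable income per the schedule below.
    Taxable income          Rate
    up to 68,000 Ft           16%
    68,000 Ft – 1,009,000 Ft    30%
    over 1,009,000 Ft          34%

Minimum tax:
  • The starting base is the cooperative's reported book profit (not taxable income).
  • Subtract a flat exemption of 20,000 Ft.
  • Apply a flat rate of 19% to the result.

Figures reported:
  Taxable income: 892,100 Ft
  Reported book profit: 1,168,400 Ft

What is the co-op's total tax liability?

258,110 Ft

Minimum tax:
  Base (reported book profit): 1,168,400 Ft
  Less exemption 20,000 Ft → base 1,148,400 Ft
  1,148,400 Ft × 19% = 218,196 Ft

General income tax:
  68,000 Ft × 16% = 10,880 Ft
  824,100 Ft × 30% = 247,230 Ft
  → 258,110 Ft

258,110 Ft > 218,196 Ft, so the general income tax governs.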